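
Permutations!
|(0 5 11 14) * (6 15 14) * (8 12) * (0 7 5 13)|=|(0 13)(5 11 6 15 14 7)(8 12)|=6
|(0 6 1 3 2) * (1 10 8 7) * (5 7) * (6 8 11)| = 21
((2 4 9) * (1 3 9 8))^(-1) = ((1 3 9 2 4 8))^(-1) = (1 8 4 2 9 3)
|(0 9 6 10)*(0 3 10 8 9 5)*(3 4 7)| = |(0 5)(3 10 4 7)(6 8 9)| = 12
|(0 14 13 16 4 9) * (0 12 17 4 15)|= 20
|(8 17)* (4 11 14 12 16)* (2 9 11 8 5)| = |(2 9 11 14 12 16 4 8 17 5)| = 10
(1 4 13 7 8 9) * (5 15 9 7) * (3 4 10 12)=(1 10 12 3 4 13 5 15 9)(7 8)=[0, 10, 2, 4, 13, 15, 6, 8, 7, 1, 12, 11, 3, 5, 14, 9]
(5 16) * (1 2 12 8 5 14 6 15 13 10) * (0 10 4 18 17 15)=[10, 2, 12, 3, 18, 16, 0, 7, 5, 9, 1, 11, 8, 4, 6, 13, 14, 15, 17]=(0 10 1 2 12 8 5 16 14 6)(4 18 17 15 13)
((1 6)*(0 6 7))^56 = (7)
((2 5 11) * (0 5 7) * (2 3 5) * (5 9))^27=(3 11 5 9)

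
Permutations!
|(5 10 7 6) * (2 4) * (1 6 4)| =7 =|(1 6 5 10 7 4 2)|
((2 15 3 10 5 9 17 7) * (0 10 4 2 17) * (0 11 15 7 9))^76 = (0 10 5)(2 11)(3 17)(4 9)(7 15)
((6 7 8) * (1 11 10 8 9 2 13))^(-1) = (1 13 2 9 7 6 8 10 11)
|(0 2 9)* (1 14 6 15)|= 12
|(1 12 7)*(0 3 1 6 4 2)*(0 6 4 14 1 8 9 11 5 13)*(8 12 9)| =13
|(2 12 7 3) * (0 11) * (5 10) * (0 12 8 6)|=|(0 11 12 7 3 2 8 6)(5 10)|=8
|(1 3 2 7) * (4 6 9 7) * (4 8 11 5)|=10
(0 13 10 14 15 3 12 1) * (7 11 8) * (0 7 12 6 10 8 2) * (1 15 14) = (0 13 8 12 15 3 6 10 1 7 11 2) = [13, 7, 0, 6, 4, 5, 10, 11, 12, 9, 1, 2, 15, 8, 14, 3]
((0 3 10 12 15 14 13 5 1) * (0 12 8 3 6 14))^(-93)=(0 13 12 6 5 15 14 1)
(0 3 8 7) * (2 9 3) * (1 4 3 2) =(0 1 4 3 8 7)(2 9) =[1, 4, 9, 8, 3, 5, 6, 0, 7, 2]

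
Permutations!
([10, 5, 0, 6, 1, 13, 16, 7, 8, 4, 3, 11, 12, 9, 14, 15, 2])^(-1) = [2, 4, 16, 10, 9, 1, 3, 7, 8, 13, 0, 11, 12, 5, 14, 15, 6]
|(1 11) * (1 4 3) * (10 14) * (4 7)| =|(1 11 7 4 3)(10 14)| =10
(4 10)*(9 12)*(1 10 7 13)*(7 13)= (1 10 4 13)(9 12)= [0, 10, 2, 3, 13, 5, 6, 7, 8, 12, 4, 11, 9, 1]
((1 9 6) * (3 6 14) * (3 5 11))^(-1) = ((1 9 14 5 11 3 6))^(-1) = (1 6 3 11 5 14 9)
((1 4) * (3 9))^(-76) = (9)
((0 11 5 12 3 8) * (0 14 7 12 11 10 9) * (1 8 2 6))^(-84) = ((0 10 9)(1 8 14 7 12 3 2 6)(5 11))^(-84) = (1 12)(2 14)(3 8)(6 7)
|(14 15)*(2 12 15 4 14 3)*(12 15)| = |(2 15 3)(4 14)| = 6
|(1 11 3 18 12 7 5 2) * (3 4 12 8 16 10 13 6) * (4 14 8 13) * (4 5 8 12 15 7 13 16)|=12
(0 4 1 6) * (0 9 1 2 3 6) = (0 4 2 3 6 9 1) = [4, 0, 3, 6, 2, 5, 9, 7, 8, 1]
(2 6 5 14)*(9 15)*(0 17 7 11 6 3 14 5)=(0 17 7 11 6)(2 3 14)(9 15)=[17, 1, 3, 14, 4, 5, 0, 11, 8, 15, 10, 6, 12, 13, 2, 9, 16, 7]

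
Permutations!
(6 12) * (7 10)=[0, 1, 2, 3, 4, 5, 12, 10, 8, 9, 7, 11, 6]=(6 12)(7 10)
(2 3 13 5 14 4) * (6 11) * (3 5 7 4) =(2 5 14 3 13 7 4)(6 11) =[0, 1, 5, 13, 2, 14, 11, 4, 8, 9, 10, 6, 12, 7, 3]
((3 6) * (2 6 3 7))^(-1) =((2 6 7))^(-1) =(2 7 6)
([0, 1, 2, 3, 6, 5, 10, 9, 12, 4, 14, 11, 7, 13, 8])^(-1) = [0, 1, 2, 3, 9, 5, 4, 12, 14, 7, 6, 11, 8, 13, 10]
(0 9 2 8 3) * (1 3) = (0 9 2 8 1 3) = [9, 3, 8, 0, 4, 5, 6, 7, 1, 2]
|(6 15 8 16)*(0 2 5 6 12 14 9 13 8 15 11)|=|(0 2 5 6 11)(8 16 12 14 9 13)|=30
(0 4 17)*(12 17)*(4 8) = (0 8 4 12 17) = [8, 1, 2, 3, 12, 5, 6, 7, 4, 9, 10, 11, 17, 13, 14, 15, 16, 0]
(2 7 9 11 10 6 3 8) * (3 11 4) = (2 7 9 4 3 8)(6 11 10) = [0, 1, 7, 8, 3, 5, 11, 9, 2, 4, 6, 10]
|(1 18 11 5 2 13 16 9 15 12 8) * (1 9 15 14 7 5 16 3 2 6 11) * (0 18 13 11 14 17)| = |(0 18 1 13 3 2 11 16 15 12 8 9 17)(5 6 14 7)| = 52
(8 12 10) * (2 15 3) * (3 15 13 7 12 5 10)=[0, 1, 13, 2, 4, 10, 6, 12, 5, 9, 8, 11, 3, 7, 14, 15]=(15)(2 13 7 12 3)(5 10 8)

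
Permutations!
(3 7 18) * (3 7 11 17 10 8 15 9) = (3 11 17 10 8 15 9)(7 18) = [0, 1, 2, 11, 4, 5, 6, 18, 15, 3, 8, 17, 12, 13, 14, 9, 16, 10, 7]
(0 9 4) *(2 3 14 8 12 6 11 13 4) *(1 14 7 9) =(0 1 14 8 12 6 11 13 4)(2 3 7 9) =[1, 14, 3, 7, 0, 5, 11, 9, 12, 2, 10, 13, 6, 4, 8]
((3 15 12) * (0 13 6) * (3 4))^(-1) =(0 6 13)(3 4 12 15)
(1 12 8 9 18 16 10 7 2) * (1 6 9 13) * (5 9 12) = (1 5 9 18 16 10 7 2 6 12 8 13) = [0, 5, 6, 3, 4, 9, 12, 2, 13, 18, 7, 11, 8, 1, 14, 15, 10, 17, 16]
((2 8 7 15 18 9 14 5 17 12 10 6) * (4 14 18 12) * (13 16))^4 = ((2 8 7 15 12 10 6)(4 14 5 17)(9 18)(13 16))^4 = (18)(2 12 8 10 7 6 15)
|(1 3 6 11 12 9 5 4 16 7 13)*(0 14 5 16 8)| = |(0 14 5 4 8)(1 3 6 11 12 9 16 7 13)| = 45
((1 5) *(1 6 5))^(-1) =((5 6))^(-1) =(5 6)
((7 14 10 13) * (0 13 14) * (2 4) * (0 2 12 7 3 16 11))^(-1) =(0 11 16 3 13)(2 7 12 4)(10 14)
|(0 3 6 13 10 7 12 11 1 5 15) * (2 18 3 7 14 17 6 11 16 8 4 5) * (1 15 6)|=|(0 7 12 16 8 4 5 6 13 10 14 17 1 2 18 3 11 15)|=18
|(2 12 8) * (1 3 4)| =3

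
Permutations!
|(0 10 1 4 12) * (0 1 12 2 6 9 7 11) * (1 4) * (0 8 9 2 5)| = 20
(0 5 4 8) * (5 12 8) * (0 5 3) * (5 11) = (0 12 8 11 5 4 3) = [12, 1, 2, 0, 3, 4, 6, 7, 11, 9, 10, 5, 8]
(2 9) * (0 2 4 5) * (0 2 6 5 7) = (0 6 5 2 9 4 7) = [6, 1, 9, 3, 7, 2, 5, 0, 8, 4]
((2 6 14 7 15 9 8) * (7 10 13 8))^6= ((2 6 14 10 13 8)(7 15 9))^6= (15)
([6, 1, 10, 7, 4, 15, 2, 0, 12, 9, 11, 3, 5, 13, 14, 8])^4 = [11, 1, 7, 2, 4, 5, 3, 10, 8, 9, 0, 6, 12, 13, 14, 15]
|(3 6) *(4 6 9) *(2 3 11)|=|(2 3 9 4 6 11)|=6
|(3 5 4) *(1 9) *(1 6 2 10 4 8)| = |(1 9 6 2 10 4 3 5 8)| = 9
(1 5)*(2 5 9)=(1 9 2 5)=[0, 9, 5, 3, 4, 1, 6, 7, 8, 2]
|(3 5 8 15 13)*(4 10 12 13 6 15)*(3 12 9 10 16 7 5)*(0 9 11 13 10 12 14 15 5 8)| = 20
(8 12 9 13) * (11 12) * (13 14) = (8 11 12 9 14 13) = [0, 1, 2, 3, 4, 5, 6, 7, 11, 14, 10, 12, 9, 8, 13]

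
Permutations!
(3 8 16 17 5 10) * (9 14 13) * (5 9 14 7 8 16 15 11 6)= [0, 1, 2, 16, 4, 10, 5, 8, 15, 7, 3, 6, 12, 14, 13, 11, 17, 9]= (3 16 17 9 7 8 15 11 6 5 10)(13 14)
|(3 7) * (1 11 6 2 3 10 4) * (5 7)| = |(1 11 6 2 3 5 7 10 4)| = 9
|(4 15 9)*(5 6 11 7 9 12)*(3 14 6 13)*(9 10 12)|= 9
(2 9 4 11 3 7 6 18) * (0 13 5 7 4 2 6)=(0 13 5 7)(2 9)(3 4 11)(6 18)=[13, 1, 9, 4, 11, 7, 18, 0, 8, 2, 10, 3, 12, 5, 14, 15, 16, 17, 6]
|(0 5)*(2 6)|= 2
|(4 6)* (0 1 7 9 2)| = |(0 1 7 9 2)(4 6)| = 10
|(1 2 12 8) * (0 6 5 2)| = |(0 6 5 2 12 8 1)| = 7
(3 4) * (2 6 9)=(2 6 9)(3 4)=[0, 1, 6, 4, 3, 5, 9, 7, 8, 2]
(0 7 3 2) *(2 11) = [7, 1, 0, 11, 4, 5, 6, 3, 8, 9, 10, 2] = (0 7 3 11 2)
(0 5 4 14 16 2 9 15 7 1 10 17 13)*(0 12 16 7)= (0 5 4 14 7 1 10 17 13 12 16 2 9 15)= [5, 10, 9, 3, 14, 4, 6, 1, 8, 15, 17, 11, 16, 12, 7, 0, 2, 13]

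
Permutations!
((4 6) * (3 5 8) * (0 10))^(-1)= ((0 10)(3 5 8)(4 6))^(-1)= (0 10)(3 8 5)(4 6)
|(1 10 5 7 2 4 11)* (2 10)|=|(1 2 4 11)(5 7 10)|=12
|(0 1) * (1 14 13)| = |(0 14 13 1)| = 4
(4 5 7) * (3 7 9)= (3 7 4 5 9)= [0, 1, 2, 7, 5, 9, 6, 4, 8, 3]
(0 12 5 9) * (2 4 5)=(0 12 2 4 5 9)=[12, 1, 4, 3, 5, 9, 6, 7, 8, 0, 10, 11, 2]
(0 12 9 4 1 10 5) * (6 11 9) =(0 12 6 11 9 4 1 10 5) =[12, 10, 2, 3, 1, 0, 11, 7, 8, 4, 5, 9, 6]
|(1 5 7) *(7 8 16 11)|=|(1 5 8 16 11 7)|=6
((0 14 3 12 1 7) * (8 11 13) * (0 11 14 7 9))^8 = ((0 7 11 13 8 14 3 12 1 9))^8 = (0 1 3 8 11)(7 9 12 14 13)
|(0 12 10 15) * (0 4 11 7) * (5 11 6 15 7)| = |(0 12 10 7)(4 6 15)(5 11)| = 12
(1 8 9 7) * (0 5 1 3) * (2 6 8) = (0 5 1 2 6 8 9 7 3) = [5, 2, 6, 0, 4, 1, 8, 3, 9, 7]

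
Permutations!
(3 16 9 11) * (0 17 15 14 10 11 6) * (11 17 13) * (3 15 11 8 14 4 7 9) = (0 13 8 14 10 17 11 15 4 7 9 6)(3 16) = [13, 1, 2, 16, 7, 5, 0, 9, 14, 6, 17, 15, 12, 8, 10, 4, 3, 11]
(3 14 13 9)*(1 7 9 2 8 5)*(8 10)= (1 7 9 3 14 13 2 10 8 5)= [0, 7, 10, 14, 4, 1, 6, 9, 5, 3, 8, 11, 12, 2, 13]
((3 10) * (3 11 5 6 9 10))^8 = ((5 6 9 10 11))^8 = (5 10 6 11 9)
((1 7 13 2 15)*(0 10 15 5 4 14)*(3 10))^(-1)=(0 14 4 5 2 13 7 1 15 10 3)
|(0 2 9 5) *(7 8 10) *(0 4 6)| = |(0 2 9 5 4 6)(7 8 10)| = 6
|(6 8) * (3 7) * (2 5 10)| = |(2 5 10)(3 7)(6 8)| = 6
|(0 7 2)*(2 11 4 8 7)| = 4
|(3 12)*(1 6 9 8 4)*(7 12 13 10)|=5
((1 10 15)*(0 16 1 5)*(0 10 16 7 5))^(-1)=(0 15 10 5 7)(1 16)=((0 7 5 10 15)(1 16))^(-1)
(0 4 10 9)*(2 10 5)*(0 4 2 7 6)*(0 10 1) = (0 2 1)(4 5 7 6 10 9) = [2, 0, 1, 3, 5, 7, 10, 6, 8, 4, 9]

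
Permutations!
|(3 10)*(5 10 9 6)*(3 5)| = 6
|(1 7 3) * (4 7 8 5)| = |(1 8 5 4 7 3)| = 6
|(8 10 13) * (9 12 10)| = |(8 9 12 10 13)| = 5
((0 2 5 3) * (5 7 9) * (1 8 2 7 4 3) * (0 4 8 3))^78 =(0 7 9 5 1 3 4)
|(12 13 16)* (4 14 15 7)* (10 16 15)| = 8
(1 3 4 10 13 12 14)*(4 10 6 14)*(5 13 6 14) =(1 3 10 6 5 13 12 4 14) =[0, 3, 2, 10, 14, 13, 5, 7, 8, 9, 6, 11, 4, 12, 1]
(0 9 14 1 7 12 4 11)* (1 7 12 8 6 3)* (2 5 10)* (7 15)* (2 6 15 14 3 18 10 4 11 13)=[9, 12, 5, 1, 13, 4, 18, 8, 15, 3, 6, 0, 11, 2, 14, 7, 16, 17, 10]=(0 9 3 1 12 11)(2 5 4 13)(6 18 10)(7 8 15)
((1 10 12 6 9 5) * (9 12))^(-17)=((1 10 9 5)(6 12))^(-17)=(1 5 9 10)(6 12)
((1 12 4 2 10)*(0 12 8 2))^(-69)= (12)(1 10 2 8)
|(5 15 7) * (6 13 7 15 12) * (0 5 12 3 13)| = |(15)(0 5 3 13 7 12 6)| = 7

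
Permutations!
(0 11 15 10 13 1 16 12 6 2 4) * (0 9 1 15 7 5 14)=[11, 16, 4, 3, 9, 14, 2, 5, 8, 1, 13, 7, 6, 15, 0, 10, 12]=(0 11 7 5 14)(1 16 12 6 2 4 9)(10 13 15)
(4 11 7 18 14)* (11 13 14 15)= (4 13 14)(7 18 15 11)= [0, 1, 2, 3, 13, 5, 6, 18, 8, 9, 10, 7, 12, 14, 4, 11, 16, 17, 15]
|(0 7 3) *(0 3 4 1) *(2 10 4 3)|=7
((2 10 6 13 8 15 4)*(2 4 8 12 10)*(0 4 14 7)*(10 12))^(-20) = ((0 4 14 7)(6 13 10)(8 15))^(-20) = (15)(6 13 10)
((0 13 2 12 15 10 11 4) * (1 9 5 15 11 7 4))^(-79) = (0 1 7 12 15 13 9 4 11 10 2 5)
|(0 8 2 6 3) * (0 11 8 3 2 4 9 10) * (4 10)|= |(0 3 11 8 10)(2 6)(4 9)|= 10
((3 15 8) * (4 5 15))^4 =((3 4 5 15 8))^4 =(3 8 15 5 4)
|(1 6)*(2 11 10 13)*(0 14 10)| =6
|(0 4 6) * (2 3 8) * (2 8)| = 6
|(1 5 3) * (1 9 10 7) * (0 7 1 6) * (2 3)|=6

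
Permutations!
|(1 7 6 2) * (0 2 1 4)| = 3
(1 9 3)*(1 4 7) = (1 9 3 4 7) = [0, 9, 2, 4, 7, 5, 6, 1, 8, 3]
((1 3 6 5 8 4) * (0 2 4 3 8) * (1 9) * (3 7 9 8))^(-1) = (0 5 6 3 1 9 7 8 4 2)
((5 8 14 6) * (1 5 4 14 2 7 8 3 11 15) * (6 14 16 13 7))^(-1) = (1 15 11 3 5)(2 8 7 13 16 4 6)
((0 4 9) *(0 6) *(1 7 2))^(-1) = ((0 4 9 6)(1 7 2))^(-1) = (0 6 9 4)(1 2 7)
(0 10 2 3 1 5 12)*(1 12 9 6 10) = (0 1 5 9 6 10 2 3 12) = [1, 5, 3, 12, 4, 9, 10, 7, 8, 6, 2, 11, 0]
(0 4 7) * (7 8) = [4, 1, 2, 3, 8, 5, 6, 0, 7] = (0 4 8 7)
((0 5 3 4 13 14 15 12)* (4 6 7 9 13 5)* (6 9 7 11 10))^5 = (0 13 4 14 5 15 3 12 9)(6 10 11)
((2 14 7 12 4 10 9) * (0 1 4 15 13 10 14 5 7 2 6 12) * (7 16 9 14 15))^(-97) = ((0 1 4 15 13 10 14 2 5 16 9 6 12 7))^(-97) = (0 1 4 15 13 10 14 2 5 16 9 6 12 7)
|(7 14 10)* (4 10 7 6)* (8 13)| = |(4 10 6)(7 14)(8 13)| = 6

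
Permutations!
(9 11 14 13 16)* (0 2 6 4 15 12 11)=(0 2 6 4 15 12 11 14 13 16 9)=[2, 1, 6, 3, 15, 5, 4, 7, 8, 0, 10, 14, 11, 16, 13, 12, 9]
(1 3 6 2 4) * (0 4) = [4, 3, 0, 6, 1, 5, 2] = (0 4 1 3 6 2)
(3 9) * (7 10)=(3 9)(7 10)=[0, 1, 2, 9, 4, 5, 6, 10, 8, 3, 7]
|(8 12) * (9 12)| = |(8 9 12)| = 3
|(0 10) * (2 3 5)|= 6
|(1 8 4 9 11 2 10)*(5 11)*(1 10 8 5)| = 7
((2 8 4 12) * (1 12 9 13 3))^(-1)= ((1 12 2 8 4 9 13 3))^(-1)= (1 3 13 9 4 8 2 12)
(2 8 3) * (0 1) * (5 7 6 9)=(0 1)(2 8 3)(5 7 6 9)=[1, 0, 8, 2, 4, 7, 9, 6, 3, 5]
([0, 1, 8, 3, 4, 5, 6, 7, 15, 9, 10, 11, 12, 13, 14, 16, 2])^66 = (2 15)(8 16)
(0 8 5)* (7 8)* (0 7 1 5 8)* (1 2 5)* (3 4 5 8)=(0 2 8 3 4 5 7)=[2, 1, 8, 4, 5, 7, 6, 0, 3]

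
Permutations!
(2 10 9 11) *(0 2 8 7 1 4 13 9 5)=[2, 4, 10, 3, 13, 0, 6, 1, 7, 11, 5, 8, 12, 9]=(0 2 10 5)(1 4 13 9 11 8 7)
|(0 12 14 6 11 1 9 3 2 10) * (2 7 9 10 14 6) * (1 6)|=|(0 12 1 10)(2 14)(3 7 9)(6 11)|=12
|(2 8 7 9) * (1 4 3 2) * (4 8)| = |(1 8 7 9)(2 4 3)| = 12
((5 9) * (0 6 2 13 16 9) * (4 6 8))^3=((0 8 4 6 2 13 16 9 5))^3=(0 6 16)(2 9 8)(4 13 5)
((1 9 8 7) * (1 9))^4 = ((7 9 8))^4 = (7 9 8)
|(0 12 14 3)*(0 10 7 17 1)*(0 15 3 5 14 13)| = 6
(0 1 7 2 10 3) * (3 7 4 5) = (0 1 4 5 3)(2 10 7) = [1, 4, 10, 0, 5, 3, 6, 2, 8, 9, 7]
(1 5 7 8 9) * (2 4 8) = (1 5 7 2 4 8 9) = [0, 5, 4, 3, 8, 7, 6, 2, 9, 1]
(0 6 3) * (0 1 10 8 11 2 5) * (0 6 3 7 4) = (0 3 1 10 8 11 2 5 6 7 4) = [3, 10, 5, 1, 0, 6, 7, 4, 11, 9, 8, 2]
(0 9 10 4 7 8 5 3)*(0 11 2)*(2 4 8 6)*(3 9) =[3, 1, 0, 11, 7, 9, 2, 6, 5, 10, 8, 4] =(0 3 11 4 7 6 2)(5 9 10 8)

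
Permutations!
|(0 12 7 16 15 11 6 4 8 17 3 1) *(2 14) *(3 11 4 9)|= |(0 12 7 16 15 4 8 17 11 6 9 3 1)(2 14)|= 26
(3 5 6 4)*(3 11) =(3 5 6 4 11) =[0, 1, 2, 5, 11, 6, 4, 7, 8, 9, 10, 3]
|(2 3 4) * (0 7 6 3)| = 6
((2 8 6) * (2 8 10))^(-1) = (2 10)(6 8) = ((2 10)(6 8))^(-1)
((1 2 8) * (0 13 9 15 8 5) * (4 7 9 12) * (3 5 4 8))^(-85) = ((0 13 12 8 1 2 4 7 9 15 3 5))^(-85) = (0 5 3 15 9 7 4 2 1 8 12 13)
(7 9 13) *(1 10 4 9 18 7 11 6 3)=(1 10 4 9 13 11 6 3)(7 18)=[0, 10, 2, 1, 9, 5, 3, 18, 8, 13, 4, 6, 12, 11, 14, 15, 16, 17, 7]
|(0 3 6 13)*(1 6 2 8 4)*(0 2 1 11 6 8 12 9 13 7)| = |(0 3 1 8 4 11 6 7)(2 12 9 13)| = 8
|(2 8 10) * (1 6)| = 6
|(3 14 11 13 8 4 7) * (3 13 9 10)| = 20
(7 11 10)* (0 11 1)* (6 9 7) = [11, 0, 2, 3, 4, 5, 9, 1, 8, 7, 6, 10] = (0 11 10 6 9 7 1)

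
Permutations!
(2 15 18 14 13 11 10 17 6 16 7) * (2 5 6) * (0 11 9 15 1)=(0 11 10 17 2 1)(5 6 16 7)(9 15 18 14 13)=[11, 0, 1, 3, 4, 6, 16, 5, 8, 15, 17, 10, 12, 9, 13, 18, 7, 2, 14]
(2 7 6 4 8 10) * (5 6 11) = (2 7 11 5 6 4 8 10) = [0, 1, 7, 3, 8, 6, 4, 11, 10, 9, 2, 5]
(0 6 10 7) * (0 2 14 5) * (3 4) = [6, 1, 14, 4, 3, 0, 10, 2, 8, 9, 7, 11, 12, 13, 5] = (0 6 10 7 2 14 5)(3 4)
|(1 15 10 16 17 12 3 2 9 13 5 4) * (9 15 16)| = 12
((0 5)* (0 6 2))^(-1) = (0 2 6 5)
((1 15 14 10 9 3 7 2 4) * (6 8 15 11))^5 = ((1 11 6 8 15 14 10 9 3 7 2 4))^5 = (1 14 2 8 3 11 10 4 15 7 6 9)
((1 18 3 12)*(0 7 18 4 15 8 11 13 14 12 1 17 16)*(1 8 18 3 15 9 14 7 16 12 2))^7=((0 16)(1 4 9 14 2)(3 8 11 13 7)(12 17)(15 18))^7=(0 16)(1 9 2 4 14)(3 11 7 8 13)(12 17)(15 18)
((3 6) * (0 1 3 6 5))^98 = ((6)(0 1 3 5))^98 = (6)(0 3)(1 5)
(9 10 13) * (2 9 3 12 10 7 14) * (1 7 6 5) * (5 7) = (1 5)(2 9 6 7 14)(3 12 10 13) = [0, 5, 9, 12, 4, 1, 7, 14, 8, 6, 13, 11, 10, 3, 2]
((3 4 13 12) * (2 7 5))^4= (13)(2 7 5)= ((2 7 5)(3 4 13 12))^4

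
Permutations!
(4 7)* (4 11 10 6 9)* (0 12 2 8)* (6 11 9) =(0 12 2 8)(4 7 9)(10 11) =[12, 1, 8, 3, 7, 5, 6, 9, 0, 4, 11, 10, 2]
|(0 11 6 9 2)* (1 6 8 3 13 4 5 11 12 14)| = 42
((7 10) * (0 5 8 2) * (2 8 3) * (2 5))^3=(0 2)(3 5)(7 10)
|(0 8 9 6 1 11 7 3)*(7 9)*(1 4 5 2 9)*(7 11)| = |(0 8 11 1 7 3)(2 9 6 4 5)| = 30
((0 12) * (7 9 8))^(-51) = (0 12)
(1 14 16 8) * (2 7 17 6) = [0, 14, 7, 3, 4, 5, 2, 17, 1, 9, 10, 11, 12, 13, 16, 15, 8, 6] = (1 14 16 8)(2 7 17 6)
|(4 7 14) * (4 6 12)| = 5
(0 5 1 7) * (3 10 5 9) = (0 9 3 10 5 1 7) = [9, 7, 2, 10, 4, 1, 6, 0, 8, 3, 5]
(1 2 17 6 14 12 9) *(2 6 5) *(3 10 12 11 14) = (1 6 3 10 12 9)(2 17 5)(11 14) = [0, 6, 17, 10, 4, 2, 3, 7, 8, 1, 12, 14, 9, 13, 11, 15, 16, 5]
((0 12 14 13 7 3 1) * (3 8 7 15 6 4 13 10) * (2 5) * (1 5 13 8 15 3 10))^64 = (4 6 15 7 8)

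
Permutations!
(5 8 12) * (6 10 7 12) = (5 8 6 10 7 12) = [0, 1, 2, 3, 4, 8, 10, 12, 6, 9, 7, 11, 5]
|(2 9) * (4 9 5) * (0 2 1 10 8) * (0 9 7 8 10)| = |(10)(0 2 5 4 7 8 9 1)| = 8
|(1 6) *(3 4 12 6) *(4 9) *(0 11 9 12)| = 4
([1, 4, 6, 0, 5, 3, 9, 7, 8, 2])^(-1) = [3, 0, 9, 5, 1, 4, 2, 7, 8, 6]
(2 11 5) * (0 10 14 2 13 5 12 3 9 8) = (0 10 14 2 11 12 3 9 8)(5 13) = [10, 1, 11, 9, 4, 13, 6, 7, 0, 8, 14, 12, 3, 5, 2]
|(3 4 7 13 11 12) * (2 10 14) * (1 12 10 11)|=|(1 12 3 4 7 13)(2 11 10 14)|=12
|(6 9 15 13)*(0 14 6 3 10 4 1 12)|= 11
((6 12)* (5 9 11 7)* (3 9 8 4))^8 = (12)(3 9 11 7 5 8 4)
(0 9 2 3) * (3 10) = (0 9 2 10 3) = [9, 1, 10, 0, 4, 5, 6, 7, 8, 2, 3]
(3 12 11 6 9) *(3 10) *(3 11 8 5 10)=(3 12 8 5 10 11 6 9)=[0, 1, 2, 12, 4, 10, 9, 7, 5, 3, 11, 6, 8]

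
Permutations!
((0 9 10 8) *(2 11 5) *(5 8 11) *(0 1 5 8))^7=((0 9 10 11)(1 5 2 8))^7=(0 11 10 9)(1 8 2 5)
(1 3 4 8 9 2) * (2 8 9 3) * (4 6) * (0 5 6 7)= (0 5 6 4 9 8 3 7)(1 2)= [5, 2, 1, 7, 9, 6, 4, 0, 3, 8]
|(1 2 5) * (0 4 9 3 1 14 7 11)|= |(0 4 9 3 1 2 5 14 7 11)|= 10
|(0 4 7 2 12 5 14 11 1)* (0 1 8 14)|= |(0 4 7 2 12 5)(8 14 11)|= 6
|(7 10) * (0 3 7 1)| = 5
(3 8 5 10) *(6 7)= (3 8 5 10)(6 7)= [0, 1, 2, 8, 4, 10, 7, 6, 5, 9, 3]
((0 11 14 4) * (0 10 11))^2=((4 10 11 14))^2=(4 11)(10 14)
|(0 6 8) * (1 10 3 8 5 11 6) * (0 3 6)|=6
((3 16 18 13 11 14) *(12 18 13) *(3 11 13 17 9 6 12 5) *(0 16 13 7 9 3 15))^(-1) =(0 15 5 18 12 6 9 7 13 3 17 16)(11 14)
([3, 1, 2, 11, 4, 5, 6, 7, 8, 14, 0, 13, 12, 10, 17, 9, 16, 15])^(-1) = [10, 1, 2, 0, 4, 5, 6, 7, 8, 15, 13, 3, 12, 11, 9, 17, 16, 14]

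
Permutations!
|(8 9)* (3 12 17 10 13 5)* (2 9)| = |(2 9 8)(3 12 17 10 13 5)| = 6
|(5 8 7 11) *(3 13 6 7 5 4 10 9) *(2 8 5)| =8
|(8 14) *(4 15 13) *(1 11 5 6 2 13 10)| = 18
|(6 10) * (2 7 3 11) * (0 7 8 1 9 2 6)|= |(0 7 3 11 6 10)(1 9 2 8)|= 12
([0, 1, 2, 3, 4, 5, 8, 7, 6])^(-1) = (6 8)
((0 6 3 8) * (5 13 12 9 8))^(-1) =(0 8 9 12 13 5 3 6)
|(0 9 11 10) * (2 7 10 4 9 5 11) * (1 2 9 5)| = 15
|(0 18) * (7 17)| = 2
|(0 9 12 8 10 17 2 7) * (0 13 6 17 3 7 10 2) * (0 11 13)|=8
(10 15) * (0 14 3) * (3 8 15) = (0 14 8 15 10 3) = [14, 1, 2, 0, 4, 5, 6, 7, 15, 9, 3, 11, 12, 13, 8, 10]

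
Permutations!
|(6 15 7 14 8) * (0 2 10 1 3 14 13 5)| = 12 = |(0 2 10 1 3 14 8 6 15 7 13 5)|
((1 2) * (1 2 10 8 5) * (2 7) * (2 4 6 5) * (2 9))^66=(1 9 4)(2 6 10)(5 8 7)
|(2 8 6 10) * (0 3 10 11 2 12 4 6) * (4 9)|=|(0 3 10 12 9 4 6 11 2 8)|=10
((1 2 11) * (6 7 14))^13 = (1 2 11)(6 7 14)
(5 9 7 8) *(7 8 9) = [0, 1, 2, 3, 4, 7, 6, 9, 5, 8] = (5 7 9 8)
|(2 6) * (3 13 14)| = 6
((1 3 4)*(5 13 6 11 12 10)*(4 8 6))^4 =((1 3 8 6 11 12 10 5 13 4))^4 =(1 11 13 8 10)(3 12 4 6 5)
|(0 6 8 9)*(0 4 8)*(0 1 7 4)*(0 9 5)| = |(9)(0 6 1 7 4 8 5)| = 7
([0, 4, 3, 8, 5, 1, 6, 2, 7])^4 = [0, 4, 2, 3, 5, 1, 6, 7, 8]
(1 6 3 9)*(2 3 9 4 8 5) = (1 6 9)(2 3 4 8 5) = [0, 6, 3, 4, 8, 2, 9, 7, 5, 1]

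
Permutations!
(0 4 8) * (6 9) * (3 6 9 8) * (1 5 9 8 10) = (0 4 3 6 10 1 5 9 8) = [4, 5, 2, 6, 3, 9, 10, 7, 0, 8, 1]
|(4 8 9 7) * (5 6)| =4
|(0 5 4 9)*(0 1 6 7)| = 7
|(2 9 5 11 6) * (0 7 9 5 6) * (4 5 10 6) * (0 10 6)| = 14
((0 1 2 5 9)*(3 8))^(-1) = (0 9 5 2 1)(3 8)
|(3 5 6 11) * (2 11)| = |(2 11 3 5 6)| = 5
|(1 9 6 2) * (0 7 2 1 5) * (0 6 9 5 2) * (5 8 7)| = 6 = |(9)(0 5 6 1 8 7)|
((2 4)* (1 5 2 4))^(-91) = (1 2 5)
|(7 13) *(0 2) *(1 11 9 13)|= |(0 2)(1 11 9 13 7)|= 10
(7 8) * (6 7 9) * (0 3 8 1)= (0 3 8 9 6 7 1)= [3, 0, 2, 8, 4, 5, 7, 1, 9, 6]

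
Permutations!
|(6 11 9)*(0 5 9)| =5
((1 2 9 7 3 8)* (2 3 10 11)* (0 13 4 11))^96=(13)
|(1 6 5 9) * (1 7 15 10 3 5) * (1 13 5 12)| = |(1 6 13 5 9 7 15 10 3 12)| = 10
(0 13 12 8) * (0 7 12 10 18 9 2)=[13, 1, 0, 3, 4, 5, 6, 12, 7, 2, 18, 11, 8, 10, 14, 15, 16, 17, 9]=(0 13 10 18 9 2)(7 12 8)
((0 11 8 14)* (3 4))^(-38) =((0 11 8 14)(3 4))^(-38) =(0 8)(11 14)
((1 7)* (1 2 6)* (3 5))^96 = (7)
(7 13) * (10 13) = (7 10 13) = [0, 1, 2, 3, 4, 5, 6, 10, 8, 9, 13, 11, 12, 7]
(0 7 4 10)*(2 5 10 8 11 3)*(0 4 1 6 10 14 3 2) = (0 7 1 6 10 4 8 11 2 5 14 3) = [7, 6, 5, 0, 8, 14, 10, 1, 11, 9, 4, 2, 12, 13, 3]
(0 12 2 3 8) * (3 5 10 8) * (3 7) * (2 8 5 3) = (0 12 8)(2 3 7)(5 10) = [12, 1, 3, 7, 4, 10, 6, 2, 0, 9, 5, 11, 8]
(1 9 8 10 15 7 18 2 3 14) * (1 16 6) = [0, 9, 3, 14, 4, 5, 1, 18, 10, 8, 15, 11, 12, 13, 16, 7, 6, 17, 2] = (1 9 8 10 15 7 18 2 3 14 16 6)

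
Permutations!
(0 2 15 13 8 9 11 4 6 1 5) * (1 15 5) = (0 2 5)(4 6 15 13 8 9 11) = [2, 1, 5, 3, 6, 0, 15, 7, 9, 11, 10, 4, 12, 8, 14, 13]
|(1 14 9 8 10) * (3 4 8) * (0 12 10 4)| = 14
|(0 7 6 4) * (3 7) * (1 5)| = |(0 3 7 6 4)(1 5)| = 10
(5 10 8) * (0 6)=[6, 1, 2, 3, 4, 10, 0, 7, 5, 9, 8]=(0 6)(5 10 8)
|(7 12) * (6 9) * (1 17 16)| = |(1 17 16)(6 9)(7 12)| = 6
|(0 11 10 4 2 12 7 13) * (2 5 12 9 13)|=10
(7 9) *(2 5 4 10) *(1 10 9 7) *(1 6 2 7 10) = (2 5 4 9 6)(7 10) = [0, 1, 5, 3, 9, 4, 2, 10, 8, 6, 7]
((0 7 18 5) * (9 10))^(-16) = ((0 7 18 5)(9 10))^(-16) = (18)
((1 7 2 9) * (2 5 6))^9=(1 6)(2 7)(5 9)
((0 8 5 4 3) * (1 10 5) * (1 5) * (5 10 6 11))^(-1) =((0 8 10 1 6 11 5 4 3))^(-1) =(0 3 4 5 11 6 1 10 8)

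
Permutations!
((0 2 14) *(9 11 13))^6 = (14)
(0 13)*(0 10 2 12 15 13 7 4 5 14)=(0 7 4 5 14)(2 12 15 13 10)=[7, 1, 12, 3, 5, 14, 6, 4, 8, 9, 2, 11, 15, 10, 0, 13]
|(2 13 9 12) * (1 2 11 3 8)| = 8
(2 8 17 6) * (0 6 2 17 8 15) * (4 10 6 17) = (0 17 2 15)(4 10 6) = [17, 1, 15, 3, 10, 5, 4, 7, 8, 9, 6, 11, 12, 13, 14, 0, 16, 2]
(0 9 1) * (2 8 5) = [9, 0, 8, 3, 4, 2, 6, 7, 5, 1] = (0 9 1)(2 8 5)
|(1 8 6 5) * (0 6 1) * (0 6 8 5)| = 5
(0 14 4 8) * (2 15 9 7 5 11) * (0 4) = [14, 1, 15, 3, 8, 11, 6, 5, 4, 7, 10, 2, 12, 13, 0, 9] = (0 14)(2 15 9 7 5 11)(4 8)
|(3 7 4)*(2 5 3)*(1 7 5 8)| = 10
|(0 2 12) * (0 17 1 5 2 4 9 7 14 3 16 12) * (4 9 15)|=|(0 9 7 14 3 16 12 17 1 5 2)(4 15)|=22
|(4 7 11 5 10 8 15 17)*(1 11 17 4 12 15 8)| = |(1 11 5 10)(4 7 17 12 15)| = 20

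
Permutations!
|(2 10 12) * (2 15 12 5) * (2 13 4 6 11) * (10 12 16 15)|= |(2 12 10 5 13 4 6 11)(15 16)|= 8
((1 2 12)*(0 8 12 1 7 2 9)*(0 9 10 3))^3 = (0 7 10 8 2 3 12 1)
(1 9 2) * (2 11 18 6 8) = (1 9 11 18 6 8 2) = [0, 9, 1, 3, 4, 5, 8, 7, 2, 11, 10, 18, 12, 13, 14, 15, 16, 17, 6]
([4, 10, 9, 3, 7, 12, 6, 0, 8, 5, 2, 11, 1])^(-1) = [7, 12, 10, 3, 0, 9, 6, 4, 8, 2, 1, 11, 5]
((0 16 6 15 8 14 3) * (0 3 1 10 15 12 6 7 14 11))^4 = ((0 16 7 14 1 10 15 8 11)(6 12))^4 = (0 1 11 14 8 7 15 16 10)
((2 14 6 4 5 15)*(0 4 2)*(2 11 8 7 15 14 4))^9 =(0 15 7 8 11 6 14 5 4 2) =((0 2 4 5 14 6 11 8 7 15))^9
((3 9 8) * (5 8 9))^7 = ((9)(3 5 8))^7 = (9)(3 5 8)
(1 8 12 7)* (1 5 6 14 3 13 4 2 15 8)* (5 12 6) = [0, 1, 15, 13, 2, 5, 14, 12, 6, 9, 10, 11, 7, 4, 3, 8] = (2 15 8 6 14 3 13 4)(7 12)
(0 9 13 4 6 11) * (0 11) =[9, 1, 2, 3, 6, 5, 0, 7, 8, 13, 10, 11, 12, 4] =(0 9 13 4 6)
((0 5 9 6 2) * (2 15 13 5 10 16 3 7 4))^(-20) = ((0 10 16 3 7 4 2)(5 9 6 15 13))^(-20) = (0 10 16 3 7 4 2)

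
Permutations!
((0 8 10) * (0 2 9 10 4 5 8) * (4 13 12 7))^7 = ((2 9 10)(4 5 8 13 12 7))^7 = (2 9 10)(4 5 8 13 12 7)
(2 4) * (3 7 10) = [0, 1, 4, 7, 2, 5, 6, 10, 8, 9, 3] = (2 4)(3 7 10)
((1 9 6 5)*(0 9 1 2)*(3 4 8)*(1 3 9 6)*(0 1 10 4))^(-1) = (0 3 1 2 5 6)(4 10 9 8)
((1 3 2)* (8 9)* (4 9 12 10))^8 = ((1 3 2)(4 9 8 12 10))^8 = (1 2 3)(4 12 9 10 8)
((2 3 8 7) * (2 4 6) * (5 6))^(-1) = ((2 3 8 7 4 5 6))^(-1) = (2 6 5 4 7 8 3)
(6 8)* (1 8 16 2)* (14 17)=(1 8 6 16 2)(14 17)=[0, 8, 1, 3, 4, 5, 16, 7, 6, 9, 10, 11, 12, 13, 17, 15, 2, 14]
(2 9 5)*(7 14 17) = [0, 1, 9, 3, 4, 2, 6, 14, 8, 5, 10, 11, 12, 13, 17, 15, 16, 7] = (2 9 5)(7 14 17)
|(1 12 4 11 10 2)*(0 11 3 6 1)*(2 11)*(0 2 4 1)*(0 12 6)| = 6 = |(0 4 3)(1 6 12)(10 11)|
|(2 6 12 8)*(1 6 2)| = |(1 6 12 8)| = 4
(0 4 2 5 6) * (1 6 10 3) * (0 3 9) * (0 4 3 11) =(0 3 1 6 11)(2 5 10 9 4) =[3, 6, 5, 1, 2, 10, 11, 7, 8, 4, 9, 0]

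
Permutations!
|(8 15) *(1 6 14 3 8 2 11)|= 8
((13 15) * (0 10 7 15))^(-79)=(0 10 7 15 13)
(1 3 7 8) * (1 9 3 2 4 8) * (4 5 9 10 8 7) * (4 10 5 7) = [0, 2, 7, 10, 4, 9, 6, 1, 5, 3, 8] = (1 2 7)(3 10 8 5 9)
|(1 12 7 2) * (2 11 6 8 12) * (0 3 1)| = 20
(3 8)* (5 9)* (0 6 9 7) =(0 6 9 5 7)(3 8) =[6, 1, 2, 8, 4, 7, 9, 0, 3, 5]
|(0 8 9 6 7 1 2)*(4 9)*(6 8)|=15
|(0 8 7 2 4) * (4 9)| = |(0 8 7 2 9 4)| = 6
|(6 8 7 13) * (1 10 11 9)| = 4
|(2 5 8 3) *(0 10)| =|(0 10)(2 5 8 3)| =4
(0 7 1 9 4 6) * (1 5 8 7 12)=(0 12 1 9 4 6)(5 8 7)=[12, 9, 2, 3, 6, 8, 0, 5, 7, 4, 10, 11, 1]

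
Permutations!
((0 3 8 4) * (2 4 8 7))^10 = (8)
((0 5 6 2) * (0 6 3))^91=(0 5 3)(2 6)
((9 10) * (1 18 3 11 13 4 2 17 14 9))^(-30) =(1 11 2 9 18 13 17 10 3 4 14)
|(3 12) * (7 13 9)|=|(3 12)(7 13 9)|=6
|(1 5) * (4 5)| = |(1 4 5)| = 3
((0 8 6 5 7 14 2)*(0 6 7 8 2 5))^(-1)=((0 2 6)(5 8 7 14))^(-1)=(0 6 2)(5 14 7 8)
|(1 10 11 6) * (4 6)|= |(1 10 11 4 6)|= 5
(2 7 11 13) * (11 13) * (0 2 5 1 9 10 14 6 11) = (0 2 7 13 5 1 9 10 14 6 11) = [2, 9, 7, 3, 4, 1, 11, 13, 8, 10, 14, 0, 12, 5, 6]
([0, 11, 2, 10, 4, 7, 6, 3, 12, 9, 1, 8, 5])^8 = [0, 1, 2, 3, 4, 5, 6, 7, 8, 9, 10, 11, 12]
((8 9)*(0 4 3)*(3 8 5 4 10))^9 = (10)(4 8 9 5)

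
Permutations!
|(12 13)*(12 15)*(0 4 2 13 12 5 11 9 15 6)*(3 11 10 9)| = 20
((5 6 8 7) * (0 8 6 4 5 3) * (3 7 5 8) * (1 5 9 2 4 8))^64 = (1 2 8)(4 9 5)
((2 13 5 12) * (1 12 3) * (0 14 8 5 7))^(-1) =(0 7 13 2 12 1 3 5 8 14)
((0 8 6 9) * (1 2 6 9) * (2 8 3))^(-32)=((0 3 2 6 1 8 9))^(-32)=(0 6 9 2 8 3 1)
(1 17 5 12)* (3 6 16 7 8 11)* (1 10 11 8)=[0, 17, 2, 6, 4, 12, 16, 1, 8, 9, 11, 3, 10, 13, 14, 15, 7, 5]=(1 17 5 12 10 11 3 6 16 7)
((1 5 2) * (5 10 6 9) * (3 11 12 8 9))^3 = (1 3 8 2 6 12 5 10 11 9)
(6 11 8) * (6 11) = (8 11) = [0, 1, 2, 3, 4, 5, 6, 7, 11, 9, 10, 8]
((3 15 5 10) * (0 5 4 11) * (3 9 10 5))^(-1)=(0 11 4 15 3)(9 10)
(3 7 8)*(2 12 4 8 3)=(2 12 4 8)(3 7)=[0, 1, 12, 7, 8, 5, 6, 3, 2, 9, 10, 11, 4]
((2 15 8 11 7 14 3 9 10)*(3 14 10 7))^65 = ((2 15 8 11 3 9 7 10))^65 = (2 15 8 11 3 9 7 10)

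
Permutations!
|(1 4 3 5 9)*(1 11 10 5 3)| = 4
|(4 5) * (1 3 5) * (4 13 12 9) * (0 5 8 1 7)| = 21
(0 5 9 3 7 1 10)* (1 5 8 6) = (0 8 6 1 10)(3 7 5 9) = [8, 10, 2, 7, 4, 9, 1, 5, 6, 3, 0]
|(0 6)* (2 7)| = |(0 6)(2 7)| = 2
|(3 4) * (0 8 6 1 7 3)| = |(0 8 6 1 7 3 4)| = 7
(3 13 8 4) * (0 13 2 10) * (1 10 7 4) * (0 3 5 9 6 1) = [13, 10, 7, 2, 5, 9, 1, 4, 0, 6, 3, 11, 12, 8] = (0 13 8)(1 10 3 2 7 4 5 9 6)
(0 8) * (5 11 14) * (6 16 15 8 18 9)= (0 18 9 6 16 15 8)(5 11 14)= [18, 1, 2, 3, 4, 11, 16, 7, 0, 6, 10, 14, 12, 13, 5, 8, 15, 17, 9]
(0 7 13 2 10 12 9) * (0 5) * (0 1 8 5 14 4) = (0 7 13 2 10 12 9 14 4)(1 8 5) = [7, 8, 10, 3, 0, 1, 6, 13, 5, 14, 12, 11, 9, 2, 4]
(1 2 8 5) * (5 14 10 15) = (1 2 8 14 10 15 5) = [0, 2, 8, 3, 4, 1, 6, 7, 14, 9, 15, 11, 12, 13, 10, 5]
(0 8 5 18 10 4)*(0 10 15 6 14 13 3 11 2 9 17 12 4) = [8, 1, 9, 11, 10, 18, 14, 7, 5, 17, 0, 2, 4, 3, 13, 6, 16, 12, 15] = (0 8 5 18 15 6 14 13 3 11 2 9 17 12 4 10)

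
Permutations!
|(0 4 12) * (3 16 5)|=|(0 4 12)(3 16 5)|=3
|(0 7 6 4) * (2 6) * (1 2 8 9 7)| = |(0 1 2 6 4)(7 8 9)| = 15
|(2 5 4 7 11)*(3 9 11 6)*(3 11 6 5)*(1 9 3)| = 15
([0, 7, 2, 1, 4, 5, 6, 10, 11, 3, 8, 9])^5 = (1 9 8 7 3 11 10)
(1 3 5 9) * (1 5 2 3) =(2 3)(5 9) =[0, 1, 3, 2, 4, 9, 6, 7, 8, 5]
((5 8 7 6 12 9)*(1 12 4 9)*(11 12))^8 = ((1 11 12)(4 9 5 8 7 6))^8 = (1 12 11)(4 5 7)(6 9 8)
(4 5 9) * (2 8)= (2 8)(4 5 9)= [0, 1, 8, 3, 5, 9, 6, 7, 2, 4]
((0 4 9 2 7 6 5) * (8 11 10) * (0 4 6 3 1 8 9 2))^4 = ((0 6 5 4 2 7 3 1 8 11 10 9))^4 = (0 2 8)(1 9 4)(3 10 5)(6 7 11)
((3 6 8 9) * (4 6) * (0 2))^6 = (3 4 6 8 9)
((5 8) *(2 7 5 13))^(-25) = ((2 7 5 8 13))^(-25) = (13)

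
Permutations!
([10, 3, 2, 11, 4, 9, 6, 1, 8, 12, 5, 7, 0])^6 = (0 10 5 9 12)(1 11)(3 7)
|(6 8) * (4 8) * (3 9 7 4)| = |(3 9 7 4 8 6)| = 6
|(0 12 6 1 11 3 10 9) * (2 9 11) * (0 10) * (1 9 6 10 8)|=|(0 12 10 11 3)(1 2 6 9 8)|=5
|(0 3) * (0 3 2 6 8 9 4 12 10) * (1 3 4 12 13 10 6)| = 28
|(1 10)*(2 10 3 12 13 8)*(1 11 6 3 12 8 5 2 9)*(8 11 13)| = |(1 12 8 9)(2 10 13 5)(3 11 6)| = 12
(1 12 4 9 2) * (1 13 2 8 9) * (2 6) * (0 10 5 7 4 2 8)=(0 10 5 7 4 1 12 2 13 6 8 9)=[10, 12, 13, 3, 1, 7, 8, 4, 9, 0, 5, 11, 2, 6]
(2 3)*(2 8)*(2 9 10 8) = [0, 1, 3, 2, 4, 5, 6, 7, 9, 10, 8] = (2 3)(8 9 10)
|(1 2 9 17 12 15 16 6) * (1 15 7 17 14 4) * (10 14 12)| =|(1 2 9 12 7 17 10 14 4)(6 15 16)| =9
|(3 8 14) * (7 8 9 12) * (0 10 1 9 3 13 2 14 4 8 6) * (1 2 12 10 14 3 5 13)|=12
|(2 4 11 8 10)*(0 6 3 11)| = 8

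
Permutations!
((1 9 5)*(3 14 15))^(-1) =((1 9 5)(3 14 15))^(-1) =(1 5 9)(3 15 14)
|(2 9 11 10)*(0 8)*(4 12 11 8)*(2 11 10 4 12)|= 8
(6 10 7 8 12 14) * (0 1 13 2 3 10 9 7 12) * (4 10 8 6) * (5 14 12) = (0 1 13 2 3 8)(4 10 5 14)(6 9 7) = [1, 13, 3, 8, 10, 14, 9, 6, 0, 7, 5, 11, 12, 2, 4]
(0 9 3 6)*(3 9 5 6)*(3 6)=[5, 1, 2, 6, 4, 3, 0, 7, 8, 9]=(9)(0 5 3 6)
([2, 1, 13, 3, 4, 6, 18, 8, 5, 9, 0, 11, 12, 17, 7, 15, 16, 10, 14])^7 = [13, 1, 17, 3, 4, 6, 18, 8, 5, 9, 2, 11, 12, 10, 7, 15, 16, 0, 14]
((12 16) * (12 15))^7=(12 16 15)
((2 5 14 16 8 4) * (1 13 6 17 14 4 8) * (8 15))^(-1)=(1 16 14 17 6 13)(2 4 5)(8 15)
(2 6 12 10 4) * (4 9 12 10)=(2 6 10 9 12 4)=[0, 1, 6, 3, 2, 5, 10, 7, 8, 12, 9, 11, 4]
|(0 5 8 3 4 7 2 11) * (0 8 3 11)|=|(0 5 3 4 7 2)(8 11)|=6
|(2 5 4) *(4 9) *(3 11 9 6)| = 7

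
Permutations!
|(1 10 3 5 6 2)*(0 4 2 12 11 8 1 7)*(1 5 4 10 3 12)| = 12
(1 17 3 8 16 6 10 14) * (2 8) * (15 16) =[0, 17, 8, 2, 4, 5, 10, 7, 15, 9, 14, 11, 12, 13, 1, 16, 6, 3] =(1 17 3 2 8 15 16 6 10 14)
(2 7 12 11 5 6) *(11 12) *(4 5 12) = (2 7 11 12 4 5 6) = [0, 1, 7, 3, 5, 6, 2, 11, 8, 9, 10, 12, 4]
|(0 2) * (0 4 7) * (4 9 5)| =|(0 2 9 5 4 7)| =6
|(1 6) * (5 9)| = |(1 6)(5 9)| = 2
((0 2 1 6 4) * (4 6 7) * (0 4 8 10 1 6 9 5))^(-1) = (0 5 9 6 2)(1 10 8 7)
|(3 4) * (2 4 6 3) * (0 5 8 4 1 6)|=8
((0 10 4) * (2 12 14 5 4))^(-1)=((0 10 2 12 14 5 4))^(-1)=(0 4 5 14 12 2 10)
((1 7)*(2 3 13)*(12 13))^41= (1 7)(2 3 12 13)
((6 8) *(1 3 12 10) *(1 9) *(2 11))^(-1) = (1 9 10 12 3)(2 11)(6 8)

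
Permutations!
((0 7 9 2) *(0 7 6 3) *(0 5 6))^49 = ((2 7 9)(3 5 6))^49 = (2 7 9)(3 5 6)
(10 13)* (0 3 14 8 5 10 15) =(0 3 14 8 5 10 13 15) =[3, 1, 2, 14, 4, 10, 6, 7, 5, 9, 13, 11, 12, 15, 8, 0]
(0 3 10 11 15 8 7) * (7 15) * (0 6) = [3, 1, 2, 10, 4, 5, 0, 6, 15, 9, 11, 7, 12, 13, 14, 8] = (0 3 10 11 7 6)(8 15)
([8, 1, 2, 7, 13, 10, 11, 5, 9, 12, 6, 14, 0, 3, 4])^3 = (0 12 9 8)(3 10 14)(4 7 6)(5 11 13)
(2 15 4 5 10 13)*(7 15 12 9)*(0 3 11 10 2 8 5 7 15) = (0 3 11 10 13 8 5 2 12 9 15 4 7) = [3, 1, 12, 11, 7, 2, 6, 0, 5, 15, 13, 10, 9, 8, 14, 4]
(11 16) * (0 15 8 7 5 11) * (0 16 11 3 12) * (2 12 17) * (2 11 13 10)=(0 15 8 7 5 3 17 11 13 10 2 12)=[15, 1, 12, 17, 4, 3, 6, 5, 7, 9, 2, 13, 0, 10, 14, 8, 16, 11]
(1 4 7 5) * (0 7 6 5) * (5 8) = (0 7)(1 4 6 8 5) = [7, 4, 2, 3, 6, 1, 8, 0, 5]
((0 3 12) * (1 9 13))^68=((0 3 12)(1 9 13))^68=(0 12 3)(1 13 9)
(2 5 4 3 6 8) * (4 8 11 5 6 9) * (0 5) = (0 5 8 2 6 11)(3 9 4) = [5, 1, 6, 9, 3, 8, 11, 7, 2, 4, 10, 0]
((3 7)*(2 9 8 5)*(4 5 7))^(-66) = ((2 9 8 7 3 4 5))^(-66) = (2 3 9 4 8 5 7)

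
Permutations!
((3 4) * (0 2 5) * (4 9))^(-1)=(0 5 2)(3 4 9)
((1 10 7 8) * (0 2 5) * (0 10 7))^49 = ((0 2 5 10)(1 7 8))^49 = (0 2 5 10)(1 7 8)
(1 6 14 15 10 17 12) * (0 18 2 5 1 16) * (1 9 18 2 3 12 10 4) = (0 2 5 9 18 3 12 16)(1 6 14 15 4)(10 17) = [2, 6, 5, 12, 1, 9, 14, 7, 8, 18, 17, 11, 16, 13, 15, 4, 0, 10, 3]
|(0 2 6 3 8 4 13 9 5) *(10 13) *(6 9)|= 12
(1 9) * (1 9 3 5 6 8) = (9)(1 3 5 6 8) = [0, 3, 2, 5, 4, 6, 8, 7, 1, 9]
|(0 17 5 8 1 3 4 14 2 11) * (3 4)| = |(0 17 5 8 1 4 14 2 11)| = 9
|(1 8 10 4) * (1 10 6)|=|(1 8 6)(4 10)|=6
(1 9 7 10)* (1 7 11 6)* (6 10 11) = (1 9 6)(7 11 10) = [0, 9, 2, 3, 4, 5, 1, 11, 8, 6, 7, 10]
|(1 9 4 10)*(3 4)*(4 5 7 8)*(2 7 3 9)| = 6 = |(1 2 7 8 4 10)(3 5)|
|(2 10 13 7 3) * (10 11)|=6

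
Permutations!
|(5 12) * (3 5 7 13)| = 5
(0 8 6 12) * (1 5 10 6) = (0 8 1 5 10 6 12) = [8, 5, 2, 3, 4, 10, 12, 7, 1, 9, 6, 11, 0]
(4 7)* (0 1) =(0 1)(4 7) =[1, 0, 2, 3, 7, 5, 6, 4]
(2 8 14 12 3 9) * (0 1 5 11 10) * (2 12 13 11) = [1, 5, 8, 9, 4, 2, 6, 7, 14, 12, 0, 10, 3, 11, 13] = (0 1 5 2 8 14 13 11 10)(3 9 12)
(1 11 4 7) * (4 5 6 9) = (1 11 5 6 9 4 7) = [0, 11, 2, 3, 7, 6, 9, 1, 8, 4, 10, 5]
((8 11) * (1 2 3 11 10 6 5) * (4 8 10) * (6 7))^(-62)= (1 3 10 6)(2 11 7 5)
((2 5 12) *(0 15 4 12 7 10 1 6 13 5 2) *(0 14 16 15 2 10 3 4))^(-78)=((0 2 10 1 6 13 5 7 3 4 12 14 16 15))^(-78)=(0 5 16 6 12 10 3)(1 4 2 7 15 13 14)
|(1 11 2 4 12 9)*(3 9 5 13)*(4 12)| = |(1 11 2 12 5 13 3 9)| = 8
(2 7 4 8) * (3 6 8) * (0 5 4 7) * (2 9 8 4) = (0 5 2)(3 6 4)(8 9) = [5, 1, 0, 6, 3, 2, 4, 7, 9, 8]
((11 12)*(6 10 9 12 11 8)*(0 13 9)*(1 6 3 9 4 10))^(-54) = (0 4)(3 12)(8 9)(10 13)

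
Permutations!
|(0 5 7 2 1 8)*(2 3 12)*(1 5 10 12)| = |(0 10 12 2 5 7 3 1 8)| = 9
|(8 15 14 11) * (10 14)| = |(8 15 10 14 11)| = 5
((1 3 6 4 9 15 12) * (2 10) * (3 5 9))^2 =((1 5 9 15 12)(2 10)(3 6 4))^2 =(1 9 12 5 15)(3 4 6)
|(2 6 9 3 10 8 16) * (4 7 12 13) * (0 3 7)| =|(0 3 10 8 16 2 6 9 7 12 13 4)| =12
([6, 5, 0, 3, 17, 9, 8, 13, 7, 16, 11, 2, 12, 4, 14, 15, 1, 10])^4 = [13, 1, 7, 3, 2, 5, 4, 10, 17, 9, 6, 8, 12, 11, 14, 15, 16, 0]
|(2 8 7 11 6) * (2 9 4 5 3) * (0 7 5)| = |(0 7 11 6 9 4)(2 8 5 3)| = 12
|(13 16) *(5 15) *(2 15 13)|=5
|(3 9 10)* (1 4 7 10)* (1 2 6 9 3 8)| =15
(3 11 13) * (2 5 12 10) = (2 5 12 10)(3 11 13) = [0, 1, 5, 11, 4, 12, 6, 7, 8, 9, 2, 13, 10, 3]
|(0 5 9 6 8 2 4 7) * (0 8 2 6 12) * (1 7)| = 12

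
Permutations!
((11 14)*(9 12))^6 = ((9 12)(11 14))^6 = (14)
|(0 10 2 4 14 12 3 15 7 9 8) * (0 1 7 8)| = |(0 10 2 4 14 12 3 15 8 1 7 9)| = 12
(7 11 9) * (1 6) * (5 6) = [0, 5, 2, 3, 4, 6, 1, 11, 8, 7, 10, 9] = (1 5 6)(7 11 9)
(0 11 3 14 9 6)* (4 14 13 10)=(0 11 3 13 10 4 14 9 6)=[11, 1, 2, 13, 14, 5, 0, 7, 8, 6, 4, 3, 12, 10, 9]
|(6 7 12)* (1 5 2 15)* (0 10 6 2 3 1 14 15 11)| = 42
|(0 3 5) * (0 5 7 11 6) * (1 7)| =6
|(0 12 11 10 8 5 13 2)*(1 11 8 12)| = 9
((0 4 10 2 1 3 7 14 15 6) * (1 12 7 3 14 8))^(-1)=(0 6 15 14 1 8 7 12 2 10 4)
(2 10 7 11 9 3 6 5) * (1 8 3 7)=(1 8 3 6 5 2 10)(7 11 9)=[0, 8, 10, 6, 4, 2, 5, 11, 3, 7, 1, 9]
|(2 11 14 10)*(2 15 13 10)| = |(2 11 14)(10 15 13)| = 3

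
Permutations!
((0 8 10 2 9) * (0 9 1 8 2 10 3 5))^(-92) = (10)(0 3 1)(2 5 8)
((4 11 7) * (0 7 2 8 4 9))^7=(0 7 9)(2 11 4 8)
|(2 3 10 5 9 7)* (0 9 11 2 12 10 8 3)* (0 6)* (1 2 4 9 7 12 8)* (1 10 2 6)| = 13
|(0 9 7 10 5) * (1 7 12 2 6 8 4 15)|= |(0 9 12 2 6 8 4 15 1 7 10 5)|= 12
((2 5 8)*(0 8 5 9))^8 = (9)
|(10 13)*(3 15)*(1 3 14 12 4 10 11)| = |(1 3 15 14 12 4 10 13 11)| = 9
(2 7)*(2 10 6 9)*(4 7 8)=(2 8 4 7 10 6 9)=[0, 1, 8, 3, 7, 5, 9, 10, 4, 2, 6]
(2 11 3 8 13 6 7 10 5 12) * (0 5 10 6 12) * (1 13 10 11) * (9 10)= [5, 13, 1, 8, 4, 0, 7, 6, 9, 10, 11, 3, 2, 12]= (0 5)(1 13 12 2)(3 8 9 10 11)(6 7)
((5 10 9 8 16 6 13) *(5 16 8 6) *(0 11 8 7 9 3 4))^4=(0 9 5)(3 8 13)(4 7 16)(6 10 11)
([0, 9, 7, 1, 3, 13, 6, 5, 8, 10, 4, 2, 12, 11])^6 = [0, 9, 7, 1, 3, 13, 6, 5, 8, 10, 4, 2, 12, 11]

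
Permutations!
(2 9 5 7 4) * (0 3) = (0 3)(2 9 5 7 4) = [3, 1, 9, 0, 2, 7, 6, 4, 8, 5]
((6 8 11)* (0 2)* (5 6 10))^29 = (0 2)(5 10 11 8 6)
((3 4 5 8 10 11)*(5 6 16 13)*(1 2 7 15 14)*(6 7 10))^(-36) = (5 13 16 6 8)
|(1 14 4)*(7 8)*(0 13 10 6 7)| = |(0 13 10 6 7 8)(1 14 4)| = 6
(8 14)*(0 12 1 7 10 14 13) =[12, 7, 2, 3, 4, 5, 6, 10, 13, 9, 14, 11, 1, 0, 8] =(0 12 1 7 10 14 8 13)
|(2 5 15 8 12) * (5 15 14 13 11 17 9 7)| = 28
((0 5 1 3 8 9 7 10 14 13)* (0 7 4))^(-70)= (7 14)(10 13)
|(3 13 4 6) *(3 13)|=|(4 6 13)|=3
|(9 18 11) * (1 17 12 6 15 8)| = 6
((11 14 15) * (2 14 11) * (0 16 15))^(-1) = (0 14 2 15 16)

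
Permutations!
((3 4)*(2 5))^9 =((2 5)(3 4))^9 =(2 5)(3 4)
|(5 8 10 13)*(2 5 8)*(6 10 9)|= |(2 5)(6 10 13 8 9)|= 10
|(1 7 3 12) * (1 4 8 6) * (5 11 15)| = 21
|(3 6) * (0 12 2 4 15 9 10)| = 14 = |(0 12 2 4 15 9 10)(3 6)|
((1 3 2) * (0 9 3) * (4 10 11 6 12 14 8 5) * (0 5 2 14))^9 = ((0 9 3 14 8 2 1 5 4 10 11 6 12))^9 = (0 10 2 9 11 1 3 6 5 14 12 4 8)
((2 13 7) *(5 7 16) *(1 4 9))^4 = ((1 4 9)(2 13 16 5 7))^4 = (1 4 9)(2 7 5 16 13)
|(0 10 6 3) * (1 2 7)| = |(0 10 6 3)(1 2 7)| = 12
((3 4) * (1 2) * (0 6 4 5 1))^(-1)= (0 2 1 5 3 4 6)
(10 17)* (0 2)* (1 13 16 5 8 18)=(0 2)(1 13 16 5 8 18)(10 17)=[2, 13, 0, 3, 4, 8, 6, 7, 18, 9, 17, 11, 12, 16, 14, 15, 5, 10, 1]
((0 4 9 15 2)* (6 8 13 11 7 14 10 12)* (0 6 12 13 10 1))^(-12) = (0 4 9 15 2 6 8 10 13 11 7 14 1)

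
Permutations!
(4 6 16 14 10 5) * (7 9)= (4 6 16 14 10 5)(7 9)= [0, 1, 2, 3, 6, 4, 16, 9, 8, 7, 5, 11, 12, 13, 10, 15, 14]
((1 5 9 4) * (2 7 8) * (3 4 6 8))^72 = ((1 5 9 6 8 2 7 3 4))^72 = (9)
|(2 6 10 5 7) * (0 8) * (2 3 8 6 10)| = 8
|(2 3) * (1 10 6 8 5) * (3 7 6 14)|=|(1 10 14 3 2 7 6 8 5)|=9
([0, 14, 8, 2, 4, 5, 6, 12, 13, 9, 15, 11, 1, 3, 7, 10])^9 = [0, 14, 8, 2, 4, 5, 6, 12, 13, 9, 15, 11, 1, 3, 7, 10]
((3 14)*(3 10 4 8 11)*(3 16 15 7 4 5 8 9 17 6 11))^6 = ((3 14 10 5 8)(4 9 17 6 11 16 15 7))^6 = (3 14 10 5 8)(4 15 11 17)(6 9 7 16)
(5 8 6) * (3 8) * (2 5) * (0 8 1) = (0 8 6 2 5 3 1) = [8, 0, 5, 1, 4, 3, 2, 7, 6]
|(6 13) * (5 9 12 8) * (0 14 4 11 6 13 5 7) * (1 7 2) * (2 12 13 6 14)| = 12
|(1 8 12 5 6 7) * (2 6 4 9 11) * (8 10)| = |(1 10 8 12 5 4 9 11 2 6 7)| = 11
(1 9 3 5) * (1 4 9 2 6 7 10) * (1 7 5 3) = (1 2 6 5 4 9)(7 10) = [0, 2, 6, 3, 9, 4, 5, 10, 8, 1, 7]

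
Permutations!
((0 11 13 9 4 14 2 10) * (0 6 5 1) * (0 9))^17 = (0 13 11)(1 9 4 14 2 10 6 5)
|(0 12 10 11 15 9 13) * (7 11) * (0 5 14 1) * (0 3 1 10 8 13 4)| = |(0 12 8 13 5 14 10 7 11 15 9 4)(1 3)| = 12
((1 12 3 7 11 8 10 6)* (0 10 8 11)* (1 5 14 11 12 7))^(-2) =((0 10 6 5 14 11 12 3 1 7))^(-2) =(0 1 12 14 6)(3 11 5 10 7)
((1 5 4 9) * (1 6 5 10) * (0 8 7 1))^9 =(0 10 1 7 8)(4 9 6 5)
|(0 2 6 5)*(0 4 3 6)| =4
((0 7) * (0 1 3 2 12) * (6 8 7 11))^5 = ((0 11 6 8 7 1 3 2 12))^5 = (0 1 11 3 6 2 8 12 7)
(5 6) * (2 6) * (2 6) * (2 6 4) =(2 6 5 4) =[0, 1, 6, 3, 2, 4, 5]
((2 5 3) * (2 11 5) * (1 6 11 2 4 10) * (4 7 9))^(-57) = ((1 6 11 5 3 2 7 9 4 10))^(-57) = (1 5 7 10 11 2 4 6 3 9)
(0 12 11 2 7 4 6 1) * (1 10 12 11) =(0 11 2 7 4 6 10 12 1) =[11, 0, 7, 3, 6, 5, 10, 4, 8, 9, 12, 2, 1]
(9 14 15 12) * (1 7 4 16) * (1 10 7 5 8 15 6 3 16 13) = (1 5 8 15 12 9 14 6 3 16 10 7 4 13) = [0, 5, 2, 16, 13, 8, 3, 4, 15, 14, 7, 11, 9, 1, 6, 12, 10]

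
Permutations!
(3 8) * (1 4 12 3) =[0, 4, 2, 8, 12, 5, 6, 7, 1, 9, 10, 11, 3] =(1 4 12 3 8)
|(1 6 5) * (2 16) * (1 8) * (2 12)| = |(1 6 5 8)(2 16 12)| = 12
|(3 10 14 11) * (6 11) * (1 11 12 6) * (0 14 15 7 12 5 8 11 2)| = 36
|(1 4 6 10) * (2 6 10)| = |(1 4 10)(2 6)| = 6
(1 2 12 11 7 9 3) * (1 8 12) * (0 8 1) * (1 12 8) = [1, 2, 0, 12, 4, 5, 6, 9, 8, 3, 10, 7, 11] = (0 1 2)(3 12 11 7 9)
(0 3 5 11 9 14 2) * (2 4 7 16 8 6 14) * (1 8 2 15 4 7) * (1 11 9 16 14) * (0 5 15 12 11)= (0 3 15 4)(1 8 6)(2 5 9 12 11 16)(7 14)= [3, 8, 5, 15, 0, 9, 1, 14, 6, 12, 10, 16, 11, 13, 7, 4, 2]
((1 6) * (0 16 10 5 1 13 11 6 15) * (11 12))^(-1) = (0 15 1 5 10 16)(6 11 12 13)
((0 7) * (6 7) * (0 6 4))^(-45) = ((0 4)(6 7))^(-45) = (0 4)(6 7)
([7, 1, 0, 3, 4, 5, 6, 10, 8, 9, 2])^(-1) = (0 2 10 7)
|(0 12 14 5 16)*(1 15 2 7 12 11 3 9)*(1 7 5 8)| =13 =|(0 11 3 9 7 12 14 8 1 15 2 5 16)|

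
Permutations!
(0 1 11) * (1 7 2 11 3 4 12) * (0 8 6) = (0 7 2 11 8 6)(1 3 4 12) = [7, 3, 11, 4, 12, 5, 0, 2, 6, 9, 10, 8, 1]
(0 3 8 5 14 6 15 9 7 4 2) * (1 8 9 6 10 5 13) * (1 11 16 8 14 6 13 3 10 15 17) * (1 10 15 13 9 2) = (0 15 9 7 4 1 14 13 11 16 8 3 2)(5 6 17 10) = [15, 14, 0, 2, 1, 6, 17, 4, 3, 7, 5, 16, 12, 11, 13, 9, 8, 10]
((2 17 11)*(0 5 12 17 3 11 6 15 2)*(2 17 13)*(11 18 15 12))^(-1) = ((0 5 11)(2 3 18 15 17 6 12 13))^(-1) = (0 11 5)(2 13 12 6 17 15 18 3)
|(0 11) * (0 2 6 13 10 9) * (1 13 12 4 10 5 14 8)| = |(0 11 2 6 12 4 10 9)(1 13 5 14 8)| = 40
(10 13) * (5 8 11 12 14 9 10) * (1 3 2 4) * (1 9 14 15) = (1 3 2 4 9 10 13 5 8 11 12 15) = [0, 3, 4, 2, 9, 8, 6, 7, 11, 10, 13, 12, 15, 5, 14, 1]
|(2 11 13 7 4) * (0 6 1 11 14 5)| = 10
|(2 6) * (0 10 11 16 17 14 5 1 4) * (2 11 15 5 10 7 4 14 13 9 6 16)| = 105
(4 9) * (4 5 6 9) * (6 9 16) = (5 9)(6 16) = [0, 1, 2, 3, 4, 9, 16, 7, 8, 5, 10, 11, 12, 13, 14, 15, 6]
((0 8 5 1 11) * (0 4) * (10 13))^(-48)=(13)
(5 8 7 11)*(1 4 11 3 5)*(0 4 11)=(0 4)(1 11)(3 5 8 7)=[4, 11, 2, 5, 0, 8, 6, 3, 7, 9, 10, 1]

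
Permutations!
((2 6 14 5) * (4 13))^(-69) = (2 5 14 6)(4 13)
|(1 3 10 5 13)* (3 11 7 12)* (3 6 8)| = |(1 11 7 12 6 8 3 10 5 13)| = 10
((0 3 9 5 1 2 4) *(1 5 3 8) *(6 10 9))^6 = (0 8 1 2 4)(3 10)(6 9)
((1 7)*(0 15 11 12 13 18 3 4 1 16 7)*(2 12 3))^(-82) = ((0 15 11 3 4 1)(2 12 13 18)(7 16))^(-82) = (0 11 4)(1 15 3)(2 13)(12 18)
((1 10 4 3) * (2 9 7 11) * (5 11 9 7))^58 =((1 10 4 3)(2 7 9 5 11))^58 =(1 4)(2 5 7 11 9)(3 10)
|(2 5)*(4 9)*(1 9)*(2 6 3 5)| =|(1 9 4)(3 5 6)| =3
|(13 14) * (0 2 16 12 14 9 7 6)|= 9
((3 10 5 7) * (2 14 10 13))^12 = (2 3 5 14 13 7 10) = ((2 14 10 5 7 3 13))^12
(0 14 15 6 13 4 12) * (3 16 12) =(0 14 15 6 13 4 3 16 12) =[14, 1, 2, 16, 3, 5, 13, 7, 8, 9, 10, 11, 0, 4, 15, 6, 12]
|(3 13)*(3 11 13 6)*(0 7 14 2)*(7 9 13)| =|(0 9 13 11 7 14 2)(3 6)| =14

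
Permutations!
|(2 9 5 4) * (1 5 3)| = 6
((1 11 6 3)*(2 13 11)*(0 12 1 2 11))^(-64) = ((0 12 1 11 6 3 2 13))^(-64) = (13)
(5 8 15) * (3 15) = (3 15 5 8) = [0, 1, 2, 15, 4, 8, 6, 7, 3, 9, 10, 11, 12, 13, 14, 5]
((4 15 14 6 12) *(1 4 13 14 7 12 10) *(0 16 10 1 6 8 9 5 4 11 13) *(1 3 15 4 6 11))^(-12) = (0 10 13 8 5 3 7)(6 15 12 16 11 14 9)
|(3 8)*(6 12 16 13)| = 4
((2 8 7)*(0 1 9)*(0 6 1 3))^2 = (1 6 9)(2 7 8)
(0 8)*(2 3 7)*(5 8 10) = [10, 1, 3, 7, 4, 8, 6, 2, 0, 9, 5] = (0 10 5 8)(2 3 7)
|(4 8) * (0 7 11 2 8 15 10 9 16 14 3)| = |(0 7 11 2 8 4 15 10 9 16 14 3)| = 12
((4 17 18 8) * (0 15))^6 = ((0 15)(4 17 18 8))^6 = (4 18)(8 17)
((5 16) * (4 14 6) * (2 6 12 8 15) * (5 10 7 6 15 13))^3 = (2 15)(4 8 16 6 12 5 7 14 13 10) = ((2 15)(4 14 12 8 13 5 16 10 7 6))^3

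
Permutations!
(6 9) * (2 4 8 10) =[0, 1, 4, 3, 8, 5, 9, 7, 10, 6, 2] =(2 4 8 10)(6 9)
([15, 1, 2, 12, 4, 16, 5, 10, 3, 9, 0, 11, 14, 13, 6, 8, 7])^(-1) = [10, 1, 2, 8, 4, 6, 14, 16, 15, 9, 7, 11, 3, 13, 12, 0, 5]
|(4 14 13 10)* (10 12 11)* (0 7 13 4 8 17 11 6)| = 20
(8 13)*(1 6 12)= (1 6 12)(8 13)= [0, 6, 2, 3, 4, 5, 12, 7, 13, 9, 10, 11, 1, 8]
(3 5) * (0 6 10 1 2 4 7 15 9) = [6, 2, 4, 5, 7, 3, 10, 15, 8, 0, 1, 11, 12, 13, 14, 9] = (0 6 10 1 2 4 7 15 9)(3 5)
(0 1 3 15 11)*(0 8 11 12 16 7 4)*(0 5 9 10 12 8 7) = (0 1 3 15 8 11 7 4 5 9 10 12 16) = [1, 3, 2, 15, 5, 9, 6, 4, 11, 10, 12, 7, 16, 13, 14, 8, 0]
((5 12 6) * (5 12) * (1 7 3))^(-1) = ((1 7 3)(6 12))^(-1) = (1 3 7)(6 12)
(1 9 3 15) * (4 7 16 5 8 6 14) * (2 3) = (1 9 2 3 15)(4 7 16 5 8 6 14) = [0, 9, 3, 15, 7, 8, 14, 16, 6, 2, 10, 11, 12, 13, 4, 1, 5]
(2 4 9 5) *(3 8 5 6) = (2 4 9 6 3 8 5) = [0, 1, 4, 8, 9, 2, 3, 7, 5, 6]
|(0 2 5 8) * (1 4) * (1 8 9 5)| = |(0 2 1 4 8)(5 9)| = 10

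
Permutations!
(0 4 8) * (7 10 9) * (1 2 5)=[4, 2, 5, 3, 8, 1, 6, 10, 0, 7, 9]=(0 4 8)(1 2 5)(7 10 9)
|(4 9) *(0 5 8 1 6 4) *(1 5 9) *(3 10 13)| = 6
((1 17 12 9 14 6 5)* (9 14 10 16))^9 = (1 14)(5 12)(6 17)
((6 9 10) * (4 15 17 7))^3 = ((4 15 17 7)(6 9 10))^3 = (4 7 17 15)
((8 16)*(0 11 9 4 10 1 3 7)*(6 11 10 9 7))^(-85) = (0 7 11 6 3 1 10)(4 9)(8 16)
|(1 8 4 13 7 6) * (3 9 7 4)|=|(1 8 3 9 7 6)(4 13)|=6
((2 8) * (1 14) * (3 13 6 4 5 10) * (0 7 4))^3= ((0 7 4 5 10 3 13 6)(1 14)(2 8))^3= (0 5 13 7 10 6 4 3)(1 14)(2 8)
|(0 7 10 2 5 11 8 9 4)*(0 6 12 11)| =|(0 7 10 2 5)(4 6 12 11 8 9)| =30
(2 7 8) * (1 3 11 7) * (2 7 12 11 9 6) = (1 3 9 6 2)(7 8)(11 12) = [0, 3, 1, 9, 4, 5, 2, 8, 7, 6, 10, 12, 11]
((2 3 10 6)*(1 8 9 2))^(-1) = (1 6 10 3 2 9 8)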